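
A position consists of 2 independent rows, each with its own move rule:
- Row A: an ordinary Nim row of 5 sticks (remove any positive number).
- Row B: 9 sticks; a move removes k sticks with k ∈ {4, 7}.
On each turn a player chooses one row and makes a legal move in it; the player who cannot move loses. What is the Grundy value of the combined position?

7

Row A is a plain Nim row of size 5, so its Grundy value is 5.
Build the Grundy sequence for row B with g(k) = mex{g(k−s) : s ∈ {4, 7}, s ≤ k}:
g(0) = mex{} = 0
g(1) = mex{} = 0
g(2) = mex{} = 0
g(3) = mex{} = 0
g(4) = mex{0} = 1
g(5) = mex{0} = 1
g(6) = mex{0} = 1
g(7) = mex{0} = 1
g(8) = mex{0,1} = 2
g(9) = mex{0,1} = 2
So g(9) = 2.
The value of a disjunctive sum is the nim-sum of the parts.
Combined value = 5 XOR 2 = 7.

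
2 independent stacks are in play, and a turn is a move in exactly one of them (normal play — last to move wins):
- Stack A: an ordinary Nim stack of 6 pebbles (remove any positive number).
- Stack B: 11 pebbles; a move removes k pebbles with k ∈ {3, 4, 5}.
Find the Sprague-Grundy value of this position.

Stack A is a plain Nim stack of size 6, so its Grundy value is 6.
For stack B, compute g(0), g(1), … with moves {3, 4, 5}:
g(0) = mex{} = 0
g(1) = mex{} = 0
g(2) = mex{} = 0
g(3) = mex{0} = 1
g(4) = mex{0} = 1
g(5) = mex{0} = 1
g(6) = mex{0,1} = 2
g(7) = mex{0,1} = 2
g(8) = mex{1} = 0
g(9) = mex{1,2} = 0
g(10) = mex{1,2} = 0
g(11) = mex{0,2} = 1
So g(11) = 1.
The value of a disjunctive sum is the nim-sum of the parts.
Combined value = 6 XOR 1 = 7.

7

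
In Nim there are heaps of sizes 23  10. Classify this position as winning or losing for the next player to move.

Winning position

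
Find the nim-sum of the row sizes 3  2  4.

5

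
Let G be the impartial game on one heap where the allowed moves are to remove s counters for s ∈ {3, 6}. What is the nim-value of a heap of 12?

1

Build the Grundy sequence with g(k) = mex{g(k−s) : s ∈ {3, 6}, s ≤ k}:
g(0) = mex{} = 0
g(1) = mex{} = 0
g(2) = mex{} = 0
g(3) = mex{0} = 1
g(4) = mex{0} = 1
g(5) = mex{0} = 1
g(6) = mex{0,1} = 2
g(7) = mex{0,1} = 2
g(8) = mex{0,1} = 2
g(9) = mex{1,2} = 0
g(10) = mex{1,2} = 0
g(11) = mex{1,2} = 0
g(12) = mex{0,2} = 1
So g(12) = 1.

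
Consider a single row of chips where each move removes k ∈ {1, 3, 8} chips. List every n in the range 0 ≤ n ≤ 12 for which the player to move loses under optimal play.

0, 2, 4, 6, 11

Build the Grundy sequence with g(k) = mex{g(k−s) : s ∈ {1, 3, 8}, s ≤ k}:
g(0) = mex{} = 0
g(1) = mex{0} = 1
g(2) = mex{1} = 0
g(3) = mex{0} = 1
g(4) = mex{1} = 0
g(5) = mex{0} = 1
g(6) = mex{1} = 0
g(7) = mex{0} = 1
g(8) = mex{0,1} = 2
g(9) = mex{0,1,2} = 3
g(10) = mex{0,1,3} = 2
g(11) = mex{1,2} = 0
g(12) = mex{0,3} = 1
The P-positions (g = 0) in 0..12 are 0, 2, 4, 6, 11.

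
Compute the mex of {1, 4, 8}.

0

0 is not in the set, so the mex is 0.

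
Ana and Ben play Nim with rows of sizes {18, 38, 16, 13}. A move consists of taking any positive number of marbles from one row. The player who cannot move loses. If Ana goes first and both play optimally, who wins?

Nim-sum: 18 XOR 38 XOR 16 XOR 13 = 41.
The nim-sum is 41 ≠ 0, so this is an N-position: the player to move can win; Ana has a winning move.

Ana wins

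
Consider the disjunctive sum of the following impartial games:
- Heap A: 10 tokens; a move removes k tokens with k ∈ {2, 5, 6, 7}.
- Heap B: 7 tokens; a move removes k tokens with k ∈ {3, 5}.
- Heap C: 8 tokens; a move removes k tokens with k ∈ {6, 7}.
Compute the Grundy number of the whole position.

Grundy values for heap A (subtraction set {2, 5, 6, 7}):
g(0) = mex{} = 0
g(1) = mex{} = 0
g(2) = mex{0} = 1
g(3) = mex{0} = 1
g(4) = mex{1} = 0
g(5) = mex{0,1} = 2
g(6) = mex{0} = 1
g(7) = mex{0,1,2} = 3
g(8) = mex{0,1} = 2
g(9) = mex{0,1,3} = 2
g(10) = mex{0,1,2} = 3
So g(10) = 3.
Grundy values for heap B (subtraction set {3, 5}):
k:     0  1  2  3  4  5  6  7
g(k):  0  0  0  1  1  1  2  2
So g(7) = 2.
For heap C, compute g(0), g(1), … with moves {6, 7}:
g(0) = mex{} = 0
g(1) = mex{} = 0
g(2) = mex{} = 0
g(3) = mex{} = 0
g(4) = mex{} = 0
g(5) = mex{} = 0
g(6) = mex{0} = 1
g(7) = mex{0} = 1
g(8) = mex{0} = 1
So g(8) = 1.
The value of a disjunctive sum is the nim-sum of the parts.
Combined value = 3 ⊕ 2 ⊕ 1 = 0.

0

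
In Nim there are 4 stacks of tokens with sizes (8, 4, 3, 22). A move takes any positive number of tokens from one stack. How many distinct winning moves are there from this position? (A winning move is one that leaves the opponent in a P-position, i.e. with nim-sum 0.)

1

Nim-sum: 8 ⊕ 4 ⊕ 3 ⊕ 22 = 25.
The overall nim-sum is X = 25. A stack of size p has a winning move iff p XOR X < p (reduce it to p XOR X).
  8: 8 XOR 25 = 17 ≥ 8 — no move.
  4: 4 XOR 25 = 29 ≥ 4 — no move.
  3: 3 XOR 25 = 26 ≥ 3 — no move.
  22: 22 XOR 25 = 15 < 22 — winning move (to 15).
That gives 1 winning move.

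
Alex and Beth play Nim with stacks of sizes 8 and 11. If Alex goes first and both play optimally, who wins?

Compute the nim-sum pairwise:
8 XOR 11 = 3
The nim-sum is 3 ≠ 0, so this is an N-position: the player to move can win; Alex has a winning move.

Alex wins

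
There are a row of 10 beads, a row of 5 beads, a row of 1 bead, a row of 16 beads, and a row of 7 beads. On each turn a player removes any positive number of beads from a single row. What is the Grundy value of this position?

Nim-sum: 10 ^ 5 ^ 1 ^ 16 ^ 7 = 25.

25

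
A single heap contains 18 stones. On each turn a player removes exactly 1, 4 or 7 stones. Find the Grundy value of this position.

0

Compute g(0), g(1), … for moves {1, 4, 7}:
k:     0  1  2  3  4  5  6  7  8  9 10 11 12 13 14 15 16 17 18
g(k):  0  1  0  1  2  0  1  2  0  1  0  1  2  0  1  2  0  1  0
So g(18) = 0.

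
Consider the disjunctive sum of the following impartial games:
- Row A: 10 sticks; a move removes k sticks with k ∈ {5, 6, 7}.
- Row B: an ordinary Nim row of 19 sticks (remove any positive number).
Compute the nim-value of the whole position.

Grundy values for row A (subtraction set {5, 6, 7}):
g(0) = mex{} = 0
g(1) = mex{} = 0
g(2) = mex{} = 0
g(3) = mex{} = 0
g(4) = mex{} = 0
g(5) = mex{0} = 1
g(6) = mex{0} = 1
g(7) = mex{0} = 1
g(8) = mex{0} = 1
g(9) = mex{0} = 1
g(10) = mex{0,1} = 2
So g(10) = 2.
Row B is a plain Nim row of size 19, so its Grundy value is 19.
By the Sprague-Grundy theorem, the Grundy value of a sum of independent games is the XOR of the component values.
Combined value = 2 ⊕ 19 = 17.

17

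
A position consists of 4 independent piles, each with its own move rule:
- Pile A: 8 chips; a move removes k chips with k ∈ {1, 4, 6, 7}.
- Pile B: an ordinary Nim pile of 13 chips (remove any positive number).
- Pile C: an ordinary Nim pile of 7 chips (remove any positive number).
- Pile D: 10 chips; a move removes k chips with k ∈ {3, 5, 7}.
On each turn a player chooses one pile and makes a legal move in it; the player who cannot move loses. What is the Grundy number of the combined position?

9

Build the Grundy sequence for pile A with g(k) = mex{g(k−s) : s ∈ {1, 4, 6, 7}, s ≤ k}:
k:     0  1  2  3  4  5  6  7  8
g(k):  0  1  0  1  2  0  1  2  3
So g(8) = 3.
Pile B is a plain Nim pile of size 13, so its Grundy value is 13.
Pile C is a plain Nim pile of size 7, so its Grundy value is 7.
Grundy values for pile D (subtraction set {3, 5, 7}):
g(0) = mex{} = 0
g(1) = mex{} = 0
g(2) = mex{} = 0
g(3) = mex{0} = 1
g(4) = mex{0} = 1
g(5) = mex{0} = 1
g(6) = mex{0,1} = 2
g(7) = mex{0,1} = 2
g(8) = mex{0,1} = 2
g(9) = mex{0,1,2} = 3
g(10) = mex{1,2} = 0
So g(10) = 0.
The value of a disjunctive sum is the nim-sum of the parts.
Combined value = 3 XOR 13 XOR 7 XOR 0 = 9.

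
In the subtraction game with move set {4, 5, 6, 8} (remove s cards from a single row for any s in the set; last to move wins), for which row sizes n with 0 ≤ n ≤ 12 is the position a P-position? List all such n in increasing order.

0, 1, 2, 3, 12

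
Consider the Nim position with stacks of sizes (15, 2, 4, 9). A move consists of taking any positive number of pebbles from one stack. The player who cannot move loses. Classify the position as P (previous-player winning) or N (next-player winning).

P-position

In binary:
  1111  (15)
  0010  (2)
  0100  (4)
  1001  (9)
  ----
  0000  (0)
The nim-sum is 0, so this is a P-position: the player to move is in a losing position under optimal play.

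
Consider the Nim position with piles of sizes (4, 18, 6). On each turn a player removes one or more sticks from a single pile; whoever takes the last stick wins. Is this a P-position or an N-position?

Bitwise XOR of the heap sizes:
  00100  (4)
  10010  (18)
  00110  (6)
  -----
  10000  (16)
The nim-sum is 16 ≠ 0, so this is an N-position: the player to move can win.

N-position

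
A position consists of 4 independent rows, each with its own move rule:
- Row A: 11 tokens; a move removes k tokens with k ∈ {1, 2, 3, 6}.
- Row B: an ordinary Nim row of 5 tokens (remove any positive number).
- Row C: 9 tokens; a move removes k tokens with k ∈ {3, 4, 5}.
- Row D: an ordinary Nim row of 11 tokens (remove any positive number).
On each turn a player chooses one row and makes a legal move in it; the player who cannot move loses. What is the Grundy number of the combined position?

Grundy values for row A (subtraction set {1, 2, 3, 6}):
g(0) = mex{} = 0
g(1) = mex{0} = 1
g(2) = mex{0,1} = 2
g(3) = mex{0,1,2} = 3
g(4) = mex{1,2,3} = 0
g(5) = mex{0,2,3} = 1
g(6) = mex{0,1,3} = 2
g(7) = mex{0,1,2} = 3
g(8) = mex{1,2,3} = 0
g(9) = mex{0,2,3} = 1
g(10) = mex{0,1,3} = 2
g(11) = mex{0,1,2} = 3
So g(11) = 3.
Row B is a plain Nim row of size 5, so its Grundy value is 5.
For row C, compute g(0), g(1), … with moves {3, 4, 5}:
k:     0  1  2  3  4  5  6  7  8  9
g(k):  0  0  0  1  1  1  2  2  0  0
So g(9) = 0.
Row D is a plain Nim row of size 11, so its Grundy value is 11.
The value of a disjunctive sum is the nim-sum of the parts.
Combined value = 3 XOR 5 XOR 0 XOR 11 = 13.

13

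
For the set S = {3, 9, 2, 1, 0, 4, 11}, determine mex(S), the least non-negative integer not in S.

The values 0, 1, 2, 3, 4 are all present; 5 is the first non-negative integer missing from the set.

5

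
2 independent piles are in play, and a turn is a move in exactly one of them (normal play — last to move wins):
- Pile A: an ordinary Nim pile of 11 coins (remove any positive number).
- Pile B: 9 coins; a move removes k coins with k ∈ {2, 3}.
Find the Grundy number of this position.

9

Pile A is a plain Nim pile of size 11, so its Grundy value is 11.
For pile B, compute g(0), g(1), … with moves {2, 3}:
k:     0  1  2  3  4  5  6  7  8  9
g(k):  0  0  1  1  2  0  0  1  1  2
So g(9) = 2.
The value of a disjunctive sum is the nim-sum of the parts.
Combined value = 11 XOR 2 = 9.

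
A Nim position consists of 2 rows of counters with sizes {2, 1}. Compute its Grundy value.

Compute the nim-sum pairwise:
2 ⊕ 1 = 3

3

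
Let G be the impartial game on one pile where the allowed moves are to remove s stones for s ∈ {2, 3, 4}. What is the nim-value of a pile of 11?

Build the Grundy sequence with g(k) = mex{g(k−s) : s ∈ {2, 3, 4}, s ≤ k}:
g(0) = mex{} = 0
g(1) = mex{} = 0
g(2) = mex{0} = 1
g(3) = mex{0} = 1
g(4) = mex{0,1} = 2
g(5) = mex{0,1} = 2
g(6) = mex{1,2} = 0
g(7) = mex{1,2} = 0
g(8) = mex{0,2} = 1
g(9) = mex{0,2} = 1
g(10) = mex{0,1} = 2
g(11) = mex{0,1} = 2
So g(11) = 2.

2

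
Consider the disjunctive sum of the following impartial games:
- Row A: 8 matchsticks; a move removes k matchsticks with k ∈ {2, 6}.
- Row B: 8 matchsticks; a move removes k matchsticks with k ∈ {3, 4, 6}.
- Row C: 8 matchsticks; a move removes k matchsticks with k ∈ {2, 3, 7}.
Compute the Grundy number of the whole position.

3

Build the Grundy sequence for row A with g(k) = mex{g(k−s) : s ∈ {2, 6}, s ≤ k}:
g(0) = mex{} = 0
g(1) = mex{} = 0
g(2) = mex{0} = 1
g(3) = mex{0} = 1
g(4) = mex{1} = 0
g(5) = mex{1} = 0
g(6) = mex{0} = 1
g(7) = mex{0} = 1
g(8) = mex{1} = 0
So g(8) = 0.
Grundy values for row B (subtraction set {3, 4, 6}):
k:     0  1  2  3  4  5  6  7  8
g(k):  0  0  0  1  1  1  2  2  2
So g(8) = 2.
Build the Grundy sequence for row C with g(k) = mex{g(k−s) : s ∈ {2, 3, 7}, s ≤ k}:
k:     0  1  2  3  4  5  6  7  8
g(k):  0  0  1  1  2  0  0  1  1
So g(8) = 1.
By the Sprague-Grundy theorem, the Grundy value of a sum of independent games is the XOR of the component values.
Combined value = 0 XOR 2 XOR 1 = 3.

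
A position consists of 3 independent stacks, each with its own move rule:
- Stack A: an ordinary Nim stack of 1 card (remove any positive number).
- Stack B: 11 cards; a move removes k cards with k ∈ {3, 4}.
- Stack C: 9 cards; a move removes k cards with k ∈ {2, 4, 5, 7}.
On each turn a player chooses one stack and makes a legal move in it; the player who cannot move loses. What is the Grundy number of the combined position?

Stack A is a plain Nim stack of size 1, so its Grundy value is 1.
Grundy values for stack B (subtraction set {3, 4}):
k:     0  1  2  3  4  5  6  7  8  9 10 11
g(k):  0  0  0  1  1  1  2  0  0  0  1  1
So g(11) = 1.
For stack C, compute g(0), g(1), … with moves {2, 4, 5, 7}:
k:     0  1  2  3  4  5  6  7  8  9
g(k):  0  0  1  1  2  2  3  3  4  0
So g(9) = 0.
By the Sprague-Grundy theorem, the Grundy value of a sum of independent games is the XOR of the component values.
Combined value = 1 XOR 1 XOR 0 = 0.

0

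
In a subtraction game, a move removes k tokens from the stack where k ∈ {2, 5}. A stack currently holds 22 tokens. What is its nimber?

0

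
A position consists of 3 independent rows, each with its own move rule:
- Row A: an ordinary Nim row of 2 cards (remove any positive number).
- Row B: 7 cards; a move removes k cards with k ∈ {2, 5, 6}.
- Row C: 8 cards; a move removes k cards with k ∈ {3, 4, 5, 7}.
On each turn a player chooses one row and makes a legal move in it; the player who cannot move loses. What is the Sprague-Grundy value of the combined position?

3

Row A is a plain Nim row of size 2, so its Grundy value is 2.
For row B, compute g(0), g(1), … with moves {2, 5, 6}:
g(0) = mex{} = 0
g(1) = mex{} = 0
g(2) = mex{0} = 1
g(3) = mex{0} = 1
g(4) = mex{1} = 0
g(5) = mex{0,1} = 2
g(6) = mex{0} = 1
g(7) = mex{0,1,2} = 3
So g(7) = 3.
Build the Grundy sequence for row C with g(k) = mex{g(k−s) : s ∈ {3, 4, 5, 7}, s ≤ k}:
g(0) = mex{} = 0
g(1) = mex{} = 0
g(2) = mex{} = 0
g(3) = mex{0} = 1
g(4) = mex{0} = 1
g(5) = mex{0} = 1
g(6) = mex{0,1} = 2
g(7) = mex{0,1} = 2
g(8) = mex{0,1} = 2
So g(8) = 2.
By the Sprague-Grundy theorem, the Grundy value of a sum of independent games is the XOR of the component values.
Combined value = 2 ⊕ 3 ⊕ 2 = 3.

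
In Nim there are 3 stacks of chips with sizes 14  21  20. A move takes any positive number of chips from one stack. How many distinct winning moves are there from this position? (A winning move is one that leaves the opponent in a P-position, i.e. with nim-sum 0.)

Nim-sum: 14 ^ 21 ^ 20 = 15.
The overall nim-sum is X = 15. A stack of size p has a winning move iff p XOR X < p (reduce it to p XOR X).
  14: 14 XOR 15 = 1 < 14 — winning move (to 1).
  21: 21 XOR 15 = 26 ≥ 21 — no move.
  20: 20 XOR 15 = 27 ≥ 20 — no move.
That gives 1 winning move.

1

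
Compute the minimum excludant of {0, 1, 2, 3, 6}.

4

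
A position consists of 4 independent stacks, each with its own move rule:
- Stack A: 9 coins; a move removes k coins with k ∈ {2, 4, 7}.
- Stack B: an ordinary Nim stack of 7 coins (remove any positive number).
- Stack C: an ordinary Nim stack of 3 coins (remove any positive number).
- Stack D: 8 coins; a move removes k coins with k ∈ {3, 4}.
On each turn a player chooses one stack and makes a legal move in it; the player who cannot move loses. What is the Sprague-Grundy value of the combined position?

4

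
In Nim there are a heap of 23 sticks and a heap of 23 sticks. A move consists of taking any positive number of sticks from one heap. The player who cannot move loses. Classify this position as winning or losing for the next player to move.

Losing position

Compute the nim-sum pairwise:
23 ^ 23 = 0
The nim-sum is 0, so this is a P-position: the player to move is in a losing position under optimal play.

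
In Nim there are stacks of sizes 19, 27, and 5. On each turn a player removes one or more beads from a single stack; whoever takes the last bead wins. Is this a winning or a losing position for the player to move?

Winning position

Write each in binary and XOR column by column:
  10011  (19)
  11011  (27)
  00101  (5)
  -----
  01101  (13)
The nim-sum is 13 ≠ 0, so this is an N-position: the player to move can win.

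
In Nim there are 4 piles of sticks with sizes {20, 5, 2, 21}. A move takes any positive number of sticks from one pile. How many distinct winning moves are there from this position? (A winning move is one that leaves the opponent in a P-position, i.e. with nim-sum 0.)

Nim-sum: 20 XOR 5 XOR 2 XOR 21 = 6.
The overall nim-sum is X = 6. A pile of size p has a winning move iff p XOR X < p (reduce it to p XOR X).
  20: 20 XOR 6 = 18 < 20 — winning move (to 18).
  5: 5 XOR 6 = 3 < 5 — winning move (to 3).
  2: 2 XOR 6 = 4 ≥ 2 — no move.
  21: 21 XOR 6 = 19 < 21 — winning move (to 19).
That gives 3 winning moves.

3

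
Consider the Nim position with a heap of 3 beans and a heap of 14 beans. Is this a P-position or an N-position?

N-position

Compute the nim-sum pairwise:
3 XOR 14 = 13
The nim-sum is 13 ≠ 0, so this is an N-position: the player to move can win.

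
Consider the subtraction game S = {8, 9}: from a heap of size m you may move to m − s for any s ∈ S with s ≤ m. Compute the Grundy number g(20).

Grundy values for subtraction set {8, 9}:
k:     0  1  2  3  4  5  6  7  8  9 10 11 12 13 14 15 16 17 18 19 20
g(k):  0  0  0  0  0  0  0  0  1  1  1  1  1  1  1  1  2  0  0  0  0
So g(20) = 0.

0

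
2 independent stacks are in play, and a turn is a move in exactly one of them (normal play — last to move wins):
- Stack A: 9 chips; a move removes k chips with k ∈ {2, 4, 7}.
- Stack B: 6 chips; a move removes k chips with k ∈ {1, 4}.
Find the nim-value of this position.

1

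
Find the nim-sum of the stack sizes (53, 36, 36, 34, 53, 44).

Compute the nim-sum pairwise:
53 ⊕ 36 = 17
17 ⊕ 36 = 53
53 ⊕ 34 = 23
23 ⊕ 53 = 34
34 ⊕ 44 = 14

14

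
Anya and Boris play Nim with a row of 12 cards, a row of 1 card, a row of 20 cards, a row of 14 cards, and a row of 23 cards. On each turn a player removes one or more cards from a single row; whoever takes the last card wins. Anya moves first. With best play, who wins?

Boris wins

Nim-sum: 12 ^ 1 ^ 20 ^ 14 ^ 23 = 0.
The nim-sum is 0, so this is a P-position: the player to move is in a losing position under optimal play; Anya is about to move from it and so loses — Boris wins.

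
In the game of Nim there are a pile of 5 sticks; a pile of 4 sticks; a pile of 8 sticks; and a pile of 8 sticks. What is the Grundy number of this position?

Nim-sum: 5 ⊕ 4 ⊕ 8 ⊕ 8 = 1.

1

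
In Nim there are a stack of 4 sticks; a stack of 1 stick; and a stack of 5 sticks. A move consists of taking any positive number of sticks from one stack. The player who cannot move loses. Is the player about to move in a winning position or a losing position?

Losing position

Bitwise XOR of the heap sizes:
  100  (4)
  001  (1)
  101  (5)
  ---
  000  (0)
The nim-sum is 0, so this is a P-position: the player to move is in a losing position under optimal play.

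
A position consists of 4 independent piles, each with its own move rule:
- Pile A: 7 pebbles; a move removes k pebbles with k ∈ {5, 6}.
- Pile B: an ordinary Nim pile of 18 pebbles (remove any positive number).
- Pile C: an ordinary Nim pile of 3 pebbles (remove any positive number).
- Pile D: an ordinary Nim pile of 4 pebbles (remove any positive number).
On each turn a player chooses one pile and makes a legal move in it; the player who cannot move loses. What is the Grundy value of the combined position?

20

Grundy values for pile A (subtraction set {5, 6}):
k:     0  1  2  3  4  5  6  7
g(k):  0  0  0  0  0  1  1  1
So g(7) = 1.
Pile B is a plain Nim pile of size 18, so its Grundy value is 18.
Pile C is a plain Nim pile of size 3, so its Grundy value is 3.
Pile D is a plain Nim pile of size 4, so its Grundy value is 4.
By the Sprague-Grundy theorem, the Grundy value of a sum of independent games is the XOR of the component values.
Combined value = 1 ⊕ 18 ⊕ 3 ⊕ 4 = 20.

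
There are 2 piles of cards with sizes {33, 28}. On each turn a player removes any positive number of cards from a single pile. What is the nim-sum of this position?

Nim-sum: 33 ⊕ 28 = 61.

61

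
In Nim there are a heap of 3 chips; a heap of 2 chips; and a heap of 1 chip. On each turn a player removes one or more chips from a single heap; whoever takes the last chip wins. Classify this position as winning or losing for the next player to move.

Losing position

Compute the nim-sum pairwise:
3 ^ 2 = 1
1 ^ 1 = 0
The nim-sum is 0, so this is a P-position: the player to move is in a losing position under optimal play.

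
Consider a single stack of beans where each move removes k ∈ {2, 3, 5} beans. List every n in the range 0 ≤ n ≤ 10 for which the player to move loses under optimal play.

0, 1, 7, 8

Compute g(0), g(1), … for moves {2, 3, 5}:
k:     0  1  2  3  4  5  6  7  8  9 10
g(k):  0  0  1  1  2  2  3  0  0  1  1
The P-positions (g = 0) in 0..10 are 0, 1, 7, 8.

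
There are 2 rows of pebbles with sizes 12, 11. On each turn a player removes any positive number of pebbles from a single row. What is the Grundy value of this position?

7

Write each in binary and XOR column by column:
  1100  (12)
  1011  (11)
  ----
  0111  (7)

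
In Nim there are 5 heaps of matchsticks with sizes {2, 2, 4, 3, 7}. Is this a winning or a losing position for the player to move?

Losing position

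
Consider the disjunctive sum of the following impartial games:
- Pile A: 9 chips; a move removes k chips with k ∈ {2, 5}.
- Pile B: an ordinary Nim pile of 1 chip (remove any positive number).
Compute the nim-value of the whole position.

0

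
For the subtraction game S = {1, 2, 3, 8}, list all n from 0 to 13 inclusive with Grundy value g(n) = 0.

0, 4, 9, 13

Build the Grundy sequence with g(k) = mex{g(k−s) : s ∈ {1, 2, 3, 8}, s ≤ k}:
k:     0  1  2  3  4  5  6  7  8  9 10 11 12 13
g(k):  0  1  2  3  0  1  2  3  4  0  1  2  3  0
The P-positions (g = 0) in 0..13 are 0, 4, 9, 13.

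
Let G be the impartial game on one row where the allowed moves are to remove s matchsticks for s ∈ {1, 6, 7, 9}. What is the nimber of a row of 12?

0

Build the Grundy sequence with g(k) = mex{g(k−s) : s ∈ {1, 6, 7, 9}, s ≤ k}:
k:     0  1  2  3  4  5  6  7  8  9 10 11 12
g(k):  0  1  0  1  0  1  2  3  2  3  2  3  0
So g(12) = 0.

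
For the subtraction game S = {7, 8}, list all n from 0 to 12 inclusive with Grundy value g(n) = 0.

0, 1, 2, 3, 4, 5, 6

Build the Grundy sequence with g(k) = mex{g(k−s) : s ∈ {7, 8}, s ≤ k}:
g(0) = mex{} = 0
g(1) = mex{} = 0
g(2) = mex{} = 0
g(3) = mex{} = 0
g(4) = mex{} = 0
g(5) = mex{} = 0
g(6) = mex{} = 0
g(7) = mex{0} = 1
g(8) = mex{0} = 1
g(9) = mex{0} = 1
g(10) = mex{0} = 1
g(11) = mex{0} = 1
g(12) = mex{0} = 1
The P-positions (g = 0) in 0..12 are 0, 1, 2, 3, 4, 5, 6.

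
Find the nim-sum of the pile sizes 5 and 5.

0

Compute the nim-sum pairwise:
5 XOR 5 = 0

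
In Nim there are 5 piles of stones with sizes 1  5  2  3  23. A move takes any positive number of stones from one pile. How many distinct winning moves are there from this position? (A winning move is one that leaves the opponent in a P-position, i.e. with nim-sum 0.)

1

Nim-sum: 1 ^ 5 ^ 2 ^ 3 ^ 23 = 18.
The overall nim-sum is X = 18. A pile of size p has a winning move iff p XOR X < p (reduce it to p XOR X).
  1: 1 XOR 18 = 19 ≥ 1 — no move.
  5: 5 XOR 18 = 23 ≥ 5 — no move.
  2: 2 XOR 18 = 16 ≥ 2 — no move.
  3: 3 XOR 18 = 17 ≥ 3 — no move.
  23: 23 XOR 18 = 5 < 23 — winning move (to 5).
That gives 1 winning move.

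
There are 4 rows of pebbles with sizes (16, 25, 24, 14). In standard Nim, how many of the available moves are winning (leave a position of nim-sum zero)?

3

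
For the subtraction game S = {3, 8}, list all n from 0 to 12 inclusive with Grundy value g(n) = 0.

Build the Grundy sequence with g(k) = mex{g(k−s) : s ∈ {3, 8}, s ≤ k}:
k:     0  1  2  3  4  5  6  7  8  9 10 11 12
g(k):  0  0  0  1  1  1  0  0  2  1  1  0  0
The P-positions (g = 0) in 0..12 are 0, 1, 2, 6, 7, 11, 12.

0, 1, 2, 6, 7, 11, 12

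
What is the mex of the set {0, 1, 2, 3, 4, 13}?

The values 0, 1, 2, 3, 4 are all present; 5 is the first non-negative integer missing from the set.

5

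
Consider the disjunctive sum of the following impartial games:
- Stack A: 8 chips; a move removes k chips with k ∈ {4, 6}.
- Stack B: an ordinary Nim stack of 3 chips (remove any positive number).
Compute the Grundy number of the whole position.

1

Build the Grundy sequence for stack A with g(k) = mex{g(k−s) : s ∈ {4, 6}, s ≤ k}:
k:     0  1  2  3  4  5  6  7  8
g(k):  0  0  0  0  1  1  1  1  2
So g(8) = 2.
Stack B is a plain Nim stack of size 3, so its Grundy value is 3.
By the Sprague-Grundy theorem, the Grundy value of a sum of independent games is the XOR of the component values.
Combined value = 2 ⊕ 3 = 1.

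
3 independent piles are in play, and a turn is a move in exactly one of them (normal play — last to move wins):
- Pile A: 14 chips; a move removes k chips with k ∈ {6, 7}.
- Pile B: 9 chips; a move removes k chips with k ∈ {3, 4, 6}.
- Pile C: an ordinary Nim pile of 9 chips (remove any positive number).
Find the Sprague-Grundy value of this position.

Build the Grundy sequence for pile A with g(k) = mex{g(k−s) : s ∈ {6, 7}, s ≤ k}:
k:     0  1  2  3  4  5  6  7  8  9 10 11 12 13 14
g(k):  0  0  0  0  0  0  1  1  1  1  1  1  2  0  0
So g(14) = 0.
Grundy values for pile B (subtraction set {3, 4, 6}):
g(0) = mex{} = 0
g(1) = mex{} = 0
g(2) = mex{} = 0
g(3) = mex{0} = 1
g(4) = mex{0} = 1
g(5) = mex{0} = 1
g(6) = mex{0,1} = 2
g(7) = mex{0,1} = 2
g(8) = mex{0,1} = 2
g(9) = mex{1,2} = 0
So g(9) = 0.
Pile C is a plain Nim pile of size 9, so its Grundy value is 9.
By the Sprague-Grundy theorem, the Grundy value of a sum of independent games is the XOR of the component values.
Combined value = 0 ⊕ 0 ⊕ 9 = 9.

9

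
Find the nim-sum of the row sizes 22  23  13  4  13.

Compute the nim-sum pairwise:
22 ^ 23 = 1
1 ^ 13 = 12
12 ^ 4 = 8
8 ^ 13 = 5

5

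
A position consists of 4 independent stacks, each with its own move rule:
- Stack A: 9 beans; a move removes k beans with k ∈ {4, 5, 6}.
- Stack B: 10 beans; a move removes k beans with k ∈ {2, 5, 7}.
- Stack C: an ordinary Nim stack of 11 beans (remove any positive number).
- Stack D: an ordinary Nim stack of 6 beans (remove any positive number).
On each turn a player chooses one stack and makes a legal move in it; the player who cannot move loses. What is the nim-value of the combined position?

15

Build the Grundy sequence for stack A with g(k) = mex{g(k−s) : s ∈ {4, 5, 6}, s ≤ k}:
k:     0  1  2  3  4  5  6  7  8  9
g(k):  0  0  0  0  1  1  1  1  2  2
So g(9) = 2.
For stack B, compute g(0), g(1), … with moves {2, 5, 7}:
k:     0  1  2  3  4  5  6  7  8  9 10
g(k):  0  0  1  1  0  2  1  3  2  2  0
So g(10) = 0.
Stack C is a plain Nim stack of size 11, so its Grundy value is 11.
Stack D is a plain Nim stack of size 6, so its Grundy value is 6.
By the Sprague-Grundy theorem, the Grundy value of a sum of independent games is the XOR of the component values.
Combined value = 2 ⊕ 0 ⊕ 11 ⊕ 6 = 15.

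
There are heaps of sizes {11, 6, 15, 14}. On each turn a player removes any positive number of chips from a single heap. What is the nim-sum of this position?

12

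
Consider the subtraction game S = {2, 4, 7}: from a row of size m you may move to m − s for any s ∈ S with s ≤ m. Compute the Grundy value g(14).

1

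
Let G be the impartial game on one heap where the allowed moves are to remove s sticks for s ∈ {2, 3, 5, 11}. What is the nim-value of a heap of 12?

2

Compute g(0), g(1), … for moves {2, 3, 5, 11}:
g(0) = mex{} = 0
g(1) = mex{} = 0
g(2) = mex{0} = 1
g(3) = mex{0} = 1
g(4) = mex{0,1} = 2
g(5) = mex{0,1} = 2
g(6) = mex{0,1,2} = 3
g(7) = mex{1,2} = 0
g(8) = mex{1,2,3} = 0
g(9) = mex{0,2,3} = 1
g(10) = mex{0,2} = 1
g(11) = mex{0,1,3} = 2
g(12) = mex{0,1} = 2
So g(12) = 2.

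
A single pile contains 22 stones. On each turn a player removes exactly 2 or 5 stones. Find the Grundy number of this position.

Build the Grundy sequence with g(k) = mex{g(k−s) : s ∈ {2, 5}, s ≤ k}:
k:     0  1  2  3  4  5  6  7  8  9 10 11 12 13 14 15 16 17 18 19 20 21 22
g(k):  0  0  1  1  0  2  1  0  0  1  1  0  2  1  0  0  1  1  0  2  1  0  0
So g(22) = 0.

0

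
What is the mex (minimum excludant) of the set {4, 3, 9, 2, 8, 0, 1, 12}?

5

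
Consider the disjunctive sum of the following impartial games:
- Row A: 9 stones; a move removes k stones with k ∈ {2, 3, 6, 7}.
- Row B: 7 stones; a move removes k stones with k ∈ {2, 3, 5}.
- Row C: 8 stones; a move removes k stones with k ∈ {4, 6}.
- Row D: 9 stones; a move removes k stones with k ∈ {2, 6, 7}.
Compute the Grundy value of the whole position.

For row A, compute g(0), g(1), … with moves {2, 3, 6, 7}:
k:     0  1  2  3  4  5  6  7  8  9
g(k):  0  0  1  1  2  0  3  1  2  0
So g(9) = 0.
For row B, compute g(0), g(1), … with moves {2, 3, 5}:
k:     0  1  2  3  4  5  6  7
g(k):  0  0  1  1  2  2  3  0
So g(7) = 0.
Build the Grundy sequence for row C with g(k) = mex{g(k−s) : s ∈ {4, 6}, s ≤ k}:
g(0) = mex{} = 0
g(1) = mex{} = 0
g(2) = mex{} = 0
g(3) = mex{} = 0
g(4) = mex{0} = 1
g(5) = mex{0} = 1
g(6) = mex{0} = 1
g(7) = mex{0} = 1
g(8) = mex{0,1} = 2
So g(8) = 2.
For row D, compute g(0), g(1), … with moves {2, 6, 7}:
k:     0  1  2  3  4  5  6  7  8  9
g(k):  0  0  1  1  0  0  1  1  2  0
So g(9) = 0.
The value of a disjunctive sum is the nim-sum of the parts.
Combined value = 0 ⊕ 0 ⊕ 2 ⊕ 0 = 2.

2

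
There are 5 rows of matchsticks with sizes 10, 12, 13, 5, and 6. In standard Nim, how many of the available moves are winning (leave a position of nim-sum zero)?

Compute the nim-sum pairwise:
10 ⊕ 12 = 6
6 ⊕ 13 = 11
11 ⊕ 5 = 14
14 ⊕ 6 = 8
The overall nim-sum is X = 8. A row of size p has a winning move iff p XOR X < p (reduce it to p XOR X).
  10: 10 XOR 8 = 2 < 10 — winning move (to 2).
  12: 12 XOR 8 = 4 < 12 — winning move (to 4).
  13: 13 XOR 8 = 5 < 13 — winning move (to 5).
  5: 5 XOR 8 = 13 ≥ 5 — no move.
  6: 6 XOR 8 = 14 ≥ 6 — no move.
That gives 3 winning moves.

3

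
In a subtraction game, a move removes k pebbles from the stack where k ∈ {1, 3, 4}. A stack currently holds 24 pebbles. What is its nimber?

Build the Grundy sequence with g(k) = mex{g(k−s) : s ∈ {1, 3, 4}, s ≤ k}:
k:     0  1  2  3  4  5  6  7  8  9 10 11 12 13 14 15 16 17 18 19 20 21 22 23 24
g(k):  0  1  0  1  2  3  2  0  1  0  1  2  3  2  0  1  0  1  2  3  2  0  1  0  1
So g(24) = 1.

1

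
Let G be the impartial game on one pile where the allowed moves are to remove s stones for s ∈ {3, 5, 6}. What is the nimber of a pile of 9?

0

Build the Grundy sequence with g(k) = mex{g(k−s) : s ∈ {3, 5, 6}, s ≤ k}:
g(0) = mex{} = 0
g(1) = mex{} = 0
g(2) = mex{} = 0
g(3) = mex{0} = 1
g(4) = mex{0} = 1
g(5) = mex{0} = 1
g(6) = mex{0,1} = 2
g(7) = mex{0,1} = 2
g(8) = mex{0,1} = 2
g(9) = mex{1,2} = 0
So g(9) = 0.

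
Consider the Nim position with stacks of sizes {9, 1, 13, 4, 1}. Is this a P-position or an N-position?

P-position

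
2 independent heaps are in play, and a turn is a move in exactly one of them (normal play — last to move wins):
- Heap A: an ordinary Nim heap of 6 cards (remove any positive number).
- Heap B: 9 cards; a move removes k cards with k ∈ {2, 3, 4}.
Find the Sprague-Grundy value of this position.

7

Heap A is a plain Nim heap of size 6, so its Grundy value is 6.
For heap B, compute g(0), g(1), … with moves {2, 3, 4}:
k:     0  1  2  3  4  5  6  7  8  9
g(k):  0  0  1  1  2  2  0  0  1  1
So g(9) = 1.
By the Sprague-Grundy theorem, the Grundy value of a sum of independent games is the XOR of the component values.
Combined value = 6 XOR 1 = 7.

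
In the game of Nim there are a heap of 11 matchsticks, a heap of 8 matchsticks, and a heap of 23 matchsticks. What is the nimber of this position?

Nim-sum: 11 XOR 8 XOR 23 = 20.

20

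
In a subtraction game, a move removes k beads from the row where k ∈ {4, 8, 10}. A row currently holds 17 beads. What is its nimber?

Build the Grundy sequence with g(k) = mex{g(k−s) : s ∈ {4, 8, 10}, s ≤ k}:
k:     0  1  2  3  4  5  6  7  8  9 10 11 12 13 14 15 16 17
g(k):  0  0  0  0  1  1  1  1  2  2  2  2  3  3  0  0  0  0
So g(17) = 0.

0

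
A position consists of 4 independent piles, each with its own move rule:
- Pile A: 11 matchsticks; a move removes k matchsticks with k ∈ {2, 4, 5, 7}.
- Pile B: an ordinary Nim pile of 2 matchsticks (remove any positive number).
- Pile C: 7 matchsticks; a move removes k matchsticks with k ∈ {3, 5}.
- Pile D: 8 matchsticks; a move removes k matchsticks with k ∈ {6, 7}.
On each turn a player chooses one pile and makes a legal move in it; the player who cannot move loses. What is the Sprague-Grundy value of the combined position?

0

Build the Grundy sequence for pile A with g(k) = mex{g(k−s) : s ∈ {2, 4, 5, 7}, s ≤ k}:
g(0) = mex{} = 0
g(1) = mex{} = 0
g(2) = mex{0} = 1
g(3) = mex{0} = 1
g(4) = mex{0,1} = 2
g(5) = mex{0,1} = 2
g(6) = mex{0,1,2} = 3
g(7) = mex{0,1,2} = 3
g(8) = mex{0,1,2,3} = 4
g(9) = mex{1,2,3} = 0
g(10) = mex{1,2,3,4} = 0
g(11) = mex{0,2,3} = 1
So g(11) = 1.
Pile B is a plain Nim pile of size 2, so its Grundy value is 2.
Grundy values for pile C (subtraction set {3, 5}):
g(0) = mex{} = 0
g(1) = mex{} = 0
g(2) = mex{} = 0
g(3) = mex{0} = 1
g(4) = mex{0} = 1
g(5) = mex{0} = 1
g(6) = mex{0,1} = 2
g(7) = mex{0,1} = 2
So g(7) = 2.
Build the Grundy sequence for pile D with g(k) = mex{g(k−s) : s ∈ {6, 7}, s ≤ k}:
k:     0  1  2  3  4  5  6  7  8
g(k):  0  0  0  0  0  0  1  1  1
So g(8) = 1.
The value of a disjunctive sum is the nim-sum of the parts.
Combined value = 1 XOR 2 XOR 2 XOR 1 = 0.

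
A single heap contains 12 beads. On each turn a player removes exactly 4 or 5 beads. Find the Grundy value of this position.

0

Build the Grundy sequence with g(k) = mex{g(k−s) : s ∈ {4, 5}, s ≤ k}:
k:     0  1  2  3  4  5  6  7  8  9 10 11 12
g(k):  0  0  0  0  1  1  1  1  2  0  0  0  0
So g(12) = 0.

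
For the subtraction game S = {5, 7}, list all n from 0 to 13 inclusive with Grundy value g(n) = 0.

0, 1, 2, 3, 4, 12, 13

Build the Grundy sequence with g(k) = mex{g(k−s) : s ∈ {5, 7}, s ≤ k}:
g(0) = mex{} = 0
g(1) = mex{} = 0
g(2) = mex{} = 0
g(3) = mex{} = 0
g(4) = mex{} = 0
g(5) = mex{0} = 1
g(6) = mex{0} = 1
g(7) = mex{0} = 1
g(8) = mex{0} = 1
g(9) = mex{0} = 1
g(10) = mex{0,1} = 2
g(11) = mex{0,1} = 2
g(12) = mex{1} = 0
g(13) = mex{1} = 0
The P-positions (g = 0) in 0..13 are 0, 1, 2, 3, 4, 12, 13.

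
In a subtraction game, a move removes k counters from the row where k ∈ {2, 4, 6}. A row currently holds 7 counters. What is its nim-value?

Grundy values for subtraction set {2, 4, 6}:
g(0) = mex{} = 0
g(1) = mex{} = 0
g(2) = mex{0} = 1
g(3) = mex{0} = 1
g(4) = mex{0,1} = 2
g(5) = mex{0,1} = 2
g(6) = mex{0,1,2} = 3
g(7) = mex{0,1,2} = 3
So g(7) = 3.

3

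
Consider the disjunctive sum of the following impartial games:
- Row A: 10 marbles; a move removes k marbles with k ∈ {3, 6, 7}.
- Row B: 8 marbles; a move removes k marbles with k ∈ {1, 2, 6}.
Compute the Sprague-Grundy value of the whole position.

Grundy values for row A (subtraction set {3, 6, 7}):
k:     0  1  2  3  4  5  6  7  8  9 10
g(k):  0  0  0  1  1  1  2  2  2  3  0
So g(10) = 0.
Grundy values for row B (subtraction set {1, 2, 6}):
g(0) = mex{} = 0
g(1) = mex{0} = 1
g(2) = mex{0,1} = 2
g(3) = mex{1,2} = 0
g(4) = mex{0,2} = 1
g(5) = mex{0,1} = 2
g(6) = mex{0,1,2} = 3
g(7) = mex{1,2,3} = 0
g(8) = mex{0,2,3} = 1
So g(8) = 1.
The value of a disjunctive sum is the nim-sum of the parts.
Combined value = 0 XOR 1 = 1.

1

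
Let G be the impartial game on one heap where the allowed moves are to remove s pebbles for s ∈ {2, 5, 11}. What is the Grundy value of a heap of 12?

Build the Grundy sequence with g(k) = mex{g(k−s) : s ∈ {2, 5, 11}, s ≤ k}:
g(0) = mex{} = 0
g(1) = mex{} = 0
g(2) = mex{0} = 1
g(3) = mex{0} = 1
g(4) = mex{1} = 0
g(5) = mex{0,1} = 2
g(6) = mex{0} = 1
g(7) = mex{1,2} = 0
g(8) = mex{1} = 0
g(9) = mex{0} = 1
g(10) = mex{0,2} = 1
g(11) = mex{0,1} = 2
g(12) = mex{0,1} = 2
So g(12) = 2.

2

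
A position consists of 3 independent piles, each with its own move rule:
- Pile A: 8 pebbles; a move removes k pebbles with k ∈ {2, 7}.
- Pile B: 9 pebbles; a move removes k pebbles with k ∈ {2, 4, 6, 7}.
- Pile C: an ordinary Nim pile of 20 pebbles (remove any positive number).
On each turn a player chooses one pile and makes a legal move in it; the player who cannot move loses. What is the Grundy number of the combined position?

22

For pile A, compute g(0), g(1), … with moves {2, 7}:
g(0) = mex{} = 0
g(1) = mex{} = 0
g(2) = mex{0} = 1
g(3) = mex{0} = 1
g(4) = mex{1} = 0
g(5) = mex{1} = 0
g(6) = mex{0} = 1
g(7) = mex{0} = 1
g(8) = mex{0,1} = 2
So g(8) = 2.
Build the Grundy sequence for pile B with g(k) = mex{g(k−s) : s ∈ {2, 4, 6, 7}, s ≤ k}:
k:     0  1  2  3  4  5  6  7  8  9
g(k):  0  0  1  1  2  2  3  3  4  0
So g(9) = 0.
Pile C is a plain Nim pile of size 20, so its Grundy value is 20.
The value of a disjunctive sum is the nim-sum of the parts.
Combined value = 2 ⊕ 0 ⊕ 20 = 22.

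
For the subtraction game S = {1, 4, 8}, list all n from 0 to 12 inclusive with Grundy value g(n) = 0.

0, 2, 5, 7, 12

Compute g(0), g(1), … for moves {1, 4, 8}:
g(0) = mex{} = 0
g(1) = mex{0} = 1
g(2) = mex{1} = 0
g(3) = mex{0} = 1
g(4) = mex{0,1} = 2
g(5) = mex{1,2} = 0
g(6) = mex{0} = 1
g(7) = mex{1} = 0
g(8) = mex{0,2} = 1
g(9) = mex{0,1} = 2
g(10) = mex{0,1,2} = 3
g(11) = mex{0,1,3} = 2
g(12) = mex{1,2} = 0
The P-positions (g = 0) in 0..12 are 0, 2, 5, 7, 12.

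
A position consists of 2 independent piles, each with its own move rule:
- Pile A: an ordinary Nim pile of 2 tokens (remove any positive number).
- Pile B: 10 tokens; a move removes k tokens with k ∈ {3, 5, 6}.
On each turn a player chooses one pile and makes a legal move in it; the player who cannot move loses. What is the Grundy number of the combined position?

2

Pile A is a plain Nim pile of size 2, so its Grundy value is 2.
Grundy values for pile B (subtraction set {3, 5, 6}):
g(0) = mex{} = 0
g(1) = mex{} = 0
g(2) = mex{} = 0
g(3) = mex{0} = 1
g(4) = mex{0} = 1
g(5) = mex{0} = 1
g(6) = mex{0,1} = 2
g(7) = mex{0,1} = 2
g(8) = mex{0,1} = 2
g(9) = mex{1,2} = 0
g(10) = mex{1,2} = 0
So g(10) = 0.
The value of a disjunctive sum is the nim-sum of the parts.
Combined value = 2 XOR 0 = 2.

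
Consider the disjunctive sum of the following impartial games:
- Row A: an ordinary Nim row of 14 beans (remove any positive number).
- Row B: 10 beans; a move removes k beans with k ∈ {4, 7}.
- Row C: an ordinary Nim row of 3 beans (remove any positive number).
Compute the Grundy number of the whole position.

Row A is a plain Nim row of size 14, so its Grundy value is 14.
Build the Grundy sequence for row B with g(k) = mex{g(k−s) : s ∈ {4, 7}, s ≤ k}:
k:     0  1  2  3  4  5  6  7  8  9 10
g(k):  0  0  0  0  1  1  1  1  2  2  2
So g(10) = 2.
Row C is a plain Nim row of size 3, so its Grundy value is 3.
The value of a disjunctive sum is the nim-sum of the parts.
Combined value = 14 XOR 2 XOR 3 = 15.

15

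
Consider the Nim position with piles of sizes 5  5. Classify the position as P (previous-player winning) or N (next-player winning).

In binary:
  101  (5)
  101  (5)
  ---
  000  (0)
The nim-sum is 0, so this is a P-position: the player to move is in a losing position under optimal play.

P-position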